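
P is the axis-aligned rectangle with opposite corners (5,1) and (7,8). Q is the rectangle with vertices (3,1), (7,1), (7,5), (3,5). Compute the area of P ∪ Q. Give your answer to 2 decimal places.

By inclusion–exclusion:
Individual areas: |P| = 14, |Q| = 16.
|P∩Q|: x∈[5,7], y∈[1,5] → 2·4 = 8.
|P ∪ Q| = 30 − 8 = 22.00.

22.00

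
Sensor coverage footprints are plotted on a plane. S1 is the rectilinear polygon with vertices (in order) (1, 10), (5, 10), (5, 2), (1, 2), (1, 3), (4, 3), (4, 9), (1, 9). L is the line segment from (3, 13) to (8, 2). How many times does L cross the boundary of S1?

2

The segment meets the boundary at (4.364,10), (5,8.6).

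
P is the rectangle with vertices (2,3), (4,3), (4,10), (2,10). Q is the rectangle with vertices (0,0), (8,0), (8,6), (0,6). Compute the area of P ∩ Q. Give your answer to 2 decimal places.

6.00

|P∩Q|: x∈[2,4], y∈[3,6] → 2·3 = 6.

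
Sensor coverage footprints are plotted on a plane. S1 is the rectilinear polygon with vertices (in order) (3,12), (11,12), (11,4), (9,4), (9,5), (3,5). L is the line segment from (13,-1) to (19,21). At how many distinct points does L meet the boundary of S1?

The segment lies entirely outside S1 and never meets its boundary.

0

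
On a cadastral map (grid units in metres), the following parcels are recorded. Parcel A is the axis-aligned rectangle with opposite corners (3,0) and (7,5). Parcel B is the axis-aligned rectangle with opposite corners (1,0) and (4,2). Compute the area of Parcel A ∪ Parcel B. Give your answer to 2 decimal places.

By inclusion–exclusion:
Individual areas: |Parcel A| = 20, |Parcel B| = 6.
|Parcel A∩Parcel B|: x∈[3,4], y∈[0,2] → 1·2 = 2.
|Parcel A ∪ Parcel B| = 26 − 2 = 24.00.

24.00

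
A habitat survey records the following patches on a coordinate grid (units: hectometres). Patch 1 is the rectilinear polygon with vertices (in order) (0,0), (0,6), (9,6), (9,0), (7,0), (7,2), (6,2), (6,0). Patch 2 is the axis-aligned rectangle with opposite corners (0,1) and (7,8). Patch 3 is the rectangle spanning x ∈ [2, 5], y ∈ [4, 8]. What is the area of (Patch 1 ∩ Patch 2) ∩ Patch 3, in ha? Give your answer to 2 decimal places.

The region (Patch 1 ∩ Patch 2) ∩ Patch 3 is the polygon with vertices (5,6), (5,4), (2,4), (2,6).
By the shoelace formula its area is 6.00.

6.00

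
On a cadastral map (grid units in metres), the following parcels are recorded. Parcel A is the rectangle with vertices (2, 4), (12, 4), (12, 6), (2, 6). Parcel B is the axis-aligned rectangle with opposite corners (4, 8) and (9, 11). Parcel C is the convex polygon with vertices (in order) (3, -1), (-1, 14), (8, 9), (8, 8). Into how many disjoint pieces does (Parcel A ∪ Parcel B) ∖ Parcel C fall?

2

(Parcel A ∪ Parcel B) ∖ Parcel C splits into 2 disjoint pieces (area 11.3333, area 6.6).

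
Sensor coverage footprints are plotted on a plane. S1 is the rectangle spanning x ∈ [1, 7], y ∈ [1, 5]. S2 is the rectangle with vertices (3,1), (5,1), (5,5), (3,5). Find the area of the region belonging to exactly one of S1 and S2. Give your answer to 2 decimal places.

|S1∩S2|: x∈[3,5], y∈[1,5] → 2·4 = 8.
|S1 △ S2| = |S1| + |S2| − 2·|S1∩S2| = 24 + 8 − 16 = 16.00.

16.00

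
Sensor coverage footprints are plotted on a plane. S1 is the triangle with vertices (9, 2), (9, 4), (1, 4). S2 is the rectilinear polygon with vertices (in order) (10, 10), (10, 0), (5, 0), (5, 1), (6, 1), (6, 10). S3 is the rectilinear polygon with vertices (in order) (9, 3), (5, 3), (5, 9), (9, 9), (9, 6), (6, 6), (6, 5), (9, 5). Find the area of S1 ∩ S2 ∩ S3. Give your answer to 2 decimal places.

3.00

The intersection is the polygon with vertices (9,3), (6,3), (6,4), (9,4).
By the shoelace formula its area is 3.00.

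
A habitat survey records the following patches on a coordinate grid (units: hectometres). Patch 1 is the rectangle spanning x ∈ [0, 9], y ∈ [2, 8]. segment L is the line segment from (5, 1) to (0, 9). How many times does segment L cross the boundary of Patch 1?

The segment meets the boundary at (0.625,8), (4.375,2).

2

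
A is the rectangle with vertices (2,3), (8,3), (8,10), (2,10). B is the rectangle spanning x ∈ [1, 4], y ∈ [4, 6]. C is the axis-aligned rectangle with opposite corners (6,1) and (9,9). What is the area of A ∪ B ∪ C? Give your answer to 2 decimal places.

56.00

By inclusion–exclusion:
Individual areas: |A| = 42, |B| = 6, |C| = 24.
|A∩B|: x∈[2,4], y∈[4,6] → 2·2 = 4.
|A∩C|: x∈[6,8], y∈[3,9] → 2·6 = 12.
|B∩C| = 0 (no overlap).
|A∩B∩C| = 0.
|A ∪ B ∪ C| = 72 − 16 + 0 = 56.00.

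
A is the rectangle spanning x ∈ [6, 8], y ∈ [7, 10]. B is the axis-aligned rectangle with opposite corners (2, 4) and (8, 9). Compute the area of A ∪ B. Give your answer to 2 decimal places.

By inclusion–exclusion:
Individual areas: |A| = 6, |B| = 30.
|A∩B|: x∈[6,8], y∈[7,9] → 2·2 = 4.
|A ∪ B| = 36 − 4 = 32.00.

32.00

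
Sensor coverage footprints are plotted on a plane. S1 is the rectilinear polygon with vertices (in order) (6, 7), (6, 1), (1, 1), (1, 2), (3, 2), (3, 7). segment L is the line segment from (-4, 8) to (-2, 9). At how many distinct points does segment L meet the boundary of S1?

0

The segment lies entirely outside S1 and never meets its boundary.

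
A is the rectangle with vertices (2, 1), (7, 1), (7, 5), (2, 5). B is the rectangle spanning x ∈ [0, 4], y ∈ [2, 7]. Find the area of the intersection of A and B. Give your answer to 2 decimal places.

6.00

|A∩B|: x∈[2,4], y∈[2,5] → 2·3 = 6.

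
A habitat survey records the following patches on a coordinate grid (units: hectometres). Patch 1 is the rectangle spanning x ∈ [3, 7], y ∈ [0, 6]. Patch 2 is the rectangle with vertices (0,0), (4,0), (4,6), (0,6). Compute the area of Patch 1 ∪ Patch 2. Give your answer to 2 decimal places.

42.00

By inclusion–exclusion:
Individual areas: |Patch 1| = 24, |Patch 2| = 24.
|Patch 1∩Patch 2|: x∈[3,4], y∈[0,6] → 1·6 = 6.
|Patch 1 ∪ Patch 2| = 48 − 6 = 42.00.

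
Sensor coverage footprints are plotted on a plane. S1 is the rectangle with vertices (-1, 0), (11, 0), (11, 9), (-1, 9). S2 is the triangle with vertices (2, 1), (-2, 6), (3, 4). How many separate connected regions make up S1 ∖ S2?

1

S1 ∖ S2 is a single connected region.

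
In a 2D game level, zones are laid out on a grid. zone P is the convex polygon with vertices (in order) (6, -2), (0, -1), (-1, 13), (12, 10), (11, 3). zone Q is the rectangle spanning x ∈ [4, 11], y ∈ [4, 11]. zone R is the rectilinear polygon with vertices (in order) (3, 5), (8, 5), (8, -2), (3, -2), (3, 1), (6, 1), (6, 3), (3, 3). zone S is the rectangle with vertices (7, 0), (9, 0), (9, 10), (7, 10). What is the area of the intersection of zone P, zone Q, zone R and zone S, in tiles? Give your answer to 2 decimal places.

The intersection is the polygon with vertices (8,5), (8,4), (7,4), (7,5).
By the shoelace formula its area is 1.00.

1.00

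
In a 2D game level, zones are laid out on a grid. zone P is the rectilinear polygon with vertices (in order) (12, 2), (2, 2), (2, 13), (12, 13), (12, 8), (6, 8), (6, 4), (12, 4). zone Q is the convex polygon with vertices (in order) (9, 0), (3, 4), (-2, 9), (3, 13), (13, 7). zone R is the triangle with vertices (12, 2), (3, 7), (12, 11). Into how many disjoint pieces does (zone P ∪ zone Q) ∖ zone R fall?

2

(zone P ∪ zone Q) ∖ zone R splits into 2 disjoint pieces (area 88.0429, area 1.175).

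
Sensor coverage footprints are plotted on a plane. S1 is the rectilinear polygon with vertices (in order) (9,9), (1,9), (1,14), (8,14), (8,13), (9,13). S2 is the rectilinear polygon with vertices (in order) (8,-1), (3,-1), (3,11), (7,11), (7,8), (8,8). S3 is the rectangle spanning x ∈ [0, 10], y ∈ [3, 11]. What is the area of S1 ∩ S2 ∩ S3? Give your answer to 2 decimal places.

The intersection is the polygon with vertices (3,11), (7,11), (7,9), (3,9).
By the shoelace formula its area is 8.00.

8.00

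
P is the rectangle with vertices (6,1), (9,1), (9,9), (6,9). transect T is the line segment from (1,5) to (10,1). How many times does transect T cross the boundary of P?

2

The segment meets the boundary at (9,1.444), (6,2.778).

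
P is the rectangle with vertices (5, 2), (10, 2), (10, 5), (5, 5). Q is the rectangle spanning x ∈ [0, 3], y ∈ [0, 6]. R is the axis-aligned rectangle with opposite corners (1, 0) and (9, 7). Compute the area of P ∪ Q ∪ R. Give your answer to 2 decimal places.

65.00

By inclusion–exclusion:
Individual areas: |P| = 15, |Q| = 18, |R| = 56.
|P∩Q| = 0 (no overlap).
|P∩R|: x∈[5,9], y∈[2,5] → 4·3 = 12.
|Q∩R|: x∈[1,3], y∈[0,6] → 2·6 = 12.
|P∩Q∩R| = 0.
|P ∪ Q ∪ R| = 89 − 24 + 0 = 65.00.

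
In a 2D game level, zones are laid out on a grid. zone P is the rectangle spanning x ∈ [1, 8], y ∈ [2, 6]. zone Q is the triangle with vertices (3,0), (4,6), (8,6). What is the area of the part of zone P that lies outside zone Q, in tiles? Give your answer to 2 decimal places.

17.33

|zone P| = 28, |zone P∩zone Q| = 10.6667.
|zone P ∖ zone Q| = |zone P| − |zone P∩zone Q| = 28 − 10.6667 = 17.33.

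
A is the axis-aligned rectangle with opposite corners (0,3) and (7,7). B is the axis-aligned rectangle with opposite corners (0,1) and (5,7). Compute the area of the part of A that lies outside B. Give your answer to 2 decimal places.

8.00

|A∩B|: x∈[0,5], y∈[3,7] → 5·4 = 20.
|A| = 28.
|A ∖ B| = |A| − |A∩B| = 28 − 20 = 8.00.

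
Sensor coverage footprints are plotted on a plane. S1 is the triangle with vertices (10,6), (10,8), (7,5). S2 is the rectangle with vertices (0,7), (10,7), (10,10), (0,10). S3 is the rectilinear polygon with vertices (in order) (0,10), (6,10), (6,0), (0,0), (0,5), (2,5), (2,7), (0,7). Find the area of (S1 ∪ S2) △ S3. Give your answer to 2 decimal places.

52.50

|S1 ∪ S2| = 32.5.
|(S1 ∪ S2) ∩ S3| = 18.
|(S1 ∪ S2) △ S3| = 32.5 + 56 − 36 = 52.50.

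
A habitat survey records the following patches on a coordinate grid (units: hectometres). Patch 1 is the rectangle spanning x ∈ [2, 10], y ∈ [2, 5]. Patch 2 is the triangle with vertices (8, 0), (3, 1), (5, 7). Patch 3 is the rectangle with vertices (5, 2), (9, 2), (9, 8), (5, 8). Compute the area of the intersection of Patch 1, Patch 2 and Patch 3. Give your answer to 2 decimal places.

The intersection is the polygon with vertices (7.143,2), (5,2), (5,5), (5.857,5).
By the shoelace formula its area is 4.50.

4.50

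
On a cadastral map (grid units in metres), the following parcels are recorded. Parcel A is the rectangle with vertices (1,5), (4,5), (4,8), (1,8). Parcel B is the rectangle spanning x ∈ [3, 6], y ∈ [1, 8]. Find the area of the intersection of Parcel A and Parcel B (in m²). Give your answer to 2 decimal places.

|Parcel A∩Parcel B|: x∈[3,4], y∈[5,8] → 1·3 = 3.

3.00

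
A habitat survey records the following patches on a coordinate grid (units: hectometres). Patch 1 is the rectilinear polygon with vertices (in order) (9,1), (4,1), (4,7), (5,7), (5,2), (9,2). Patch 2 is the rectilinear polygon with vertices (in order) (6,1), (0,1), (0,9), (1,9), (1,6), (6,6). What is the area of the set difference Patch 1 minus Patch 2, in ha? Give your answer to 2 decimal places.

|Patch 1| = 10, |Patch 1∩Patch 2| = 6.
|Patch 1 ∖ Patch 2| = |Patch 1| − |Patch 1∩Patch 2| = 10 − 6 = 4.00.

4.00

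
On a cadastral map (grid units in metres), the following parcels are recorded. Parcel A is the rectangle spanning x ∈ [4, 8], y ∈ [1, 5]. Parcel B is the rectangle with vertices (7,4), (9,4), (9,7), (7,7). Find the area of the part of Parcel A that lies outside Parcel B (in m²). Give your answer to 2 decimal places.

|Parcel A∩Parcel B|: x∈[7,8], y∈[4,5] → 1·1 = 1.
|Parcel A| = 16.
|Parcel A ∖ Parcel B| = |Parcel A| − |Parcel A∩Parcel B| = 16 − 1 = 15.00.

15.00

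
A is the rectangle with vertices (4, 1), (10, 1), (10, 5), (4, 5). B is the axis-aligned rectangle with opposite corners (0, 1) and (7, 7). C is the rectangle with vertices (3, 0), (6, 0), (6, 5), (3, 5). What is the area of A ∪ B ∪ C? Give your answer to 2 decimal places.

By inclusion–exclusion:
Individual areas: |A| = 24, |B| = 42, |C| = 15.
|A∩B|: x∈[4,7], y∈[1,5] → 3·4 = 12.
|A∩C|: x∈[4,6], y∈[1,5] → 2·4 = 8.
|B∩C|: x∈[3,6], y∈[1,5] → 3·4 = 12.
|A∩B∩C| = 8.
|A ∪ B ∪ C| = 81 − 32 + 8 = 57.00.

57.00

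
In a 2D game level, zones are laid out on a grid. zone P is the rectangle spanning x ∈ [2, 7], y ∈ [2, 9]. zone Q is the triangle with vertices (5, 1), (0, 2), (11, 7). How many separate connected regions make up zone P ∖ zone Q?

zone P ∖ zone Q splits into 2 disjoint pieces (area 0.5, area 24.7727).

2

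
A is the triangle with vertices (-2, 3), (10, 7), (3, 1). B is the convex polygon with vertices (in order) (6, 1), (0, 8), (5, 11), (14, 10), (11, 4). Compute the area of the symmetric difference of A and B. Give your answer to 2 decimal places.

|A| = 22, |B| = 81.5, |A∩B| = 9.8161.
|A △ B| = |A| + |B| − 2·|A∩B| = 22 + 81.5 − 19.6322 = 83.87.

83.87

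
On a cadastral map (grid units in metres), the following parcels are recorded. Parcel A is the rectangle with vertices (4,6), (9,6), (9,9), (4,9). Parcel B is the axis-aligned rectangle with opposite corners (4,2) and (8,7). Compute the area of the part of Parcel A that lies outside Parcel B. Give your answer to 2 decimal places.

11.00

|Parcel A∩Parcel B|: x∈[4,8], y∈[6,7] → 4·1 = 4.
|Parcel A| = 15.
|Parcel A ∖ Parcel B| = |Parcel A| − |Parcel A∩Parcel B| = 15 − 4 = 11.00.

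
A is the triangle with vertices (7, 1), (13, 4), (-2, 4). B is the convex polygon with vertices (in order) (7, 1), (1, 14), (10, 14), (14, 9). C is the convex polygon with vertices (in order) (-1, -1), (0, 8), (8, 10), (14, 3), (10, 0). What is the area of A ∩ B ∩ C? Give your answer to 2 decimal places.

The intersection is the polygon with vertices (7,1), (5.615,4), (9.625,4).
By the shoelace formula its area is 6.01.

6.01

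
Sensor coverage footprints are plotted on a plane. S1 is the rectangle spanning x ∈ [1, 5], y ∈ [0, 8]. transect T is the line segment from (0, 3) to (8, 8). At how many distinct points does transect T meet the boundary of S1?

The segment meets the boundary at (5,6.125), (1,3.625).

2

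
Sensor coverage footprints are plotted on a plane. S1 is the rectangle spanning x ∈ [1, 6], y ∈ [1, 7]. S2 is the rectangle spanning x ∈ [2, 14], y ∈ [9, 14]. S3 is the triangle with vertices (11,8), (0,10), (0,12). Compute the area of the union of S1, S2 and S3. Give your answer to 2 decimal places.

By inclusion–exclusion:
Individual areas: |S1| = 30, |S2| = 60, |S3| = 11.
|S1∩S2| = 0 (no overlap).
|S1∩S3| = 0.
|S2∩S3| = 5.9886.
|S1∩S2∩S3| = 0.
|S1 ∪ S2 ∪ S3| = 101 − 5.9886 + 0 = 95.01.

95.01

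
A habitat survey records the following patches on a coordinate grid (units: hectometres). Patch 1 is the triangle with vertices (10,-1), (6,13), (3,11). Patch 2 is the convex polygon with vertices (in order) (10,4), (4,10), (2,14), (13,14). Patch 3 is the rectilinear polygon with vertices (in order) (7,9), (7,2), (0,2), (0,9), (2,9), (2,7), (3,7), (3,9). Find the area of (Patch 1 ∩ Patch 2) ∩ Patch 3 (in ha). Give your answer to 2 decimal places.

2.00

The region (Patch 1 ∩ Patch 2) ∩ Patch 3 is the polygon with vertices (5,9), (7,9), (7,7).
By the shoelace formula its area is 2.00.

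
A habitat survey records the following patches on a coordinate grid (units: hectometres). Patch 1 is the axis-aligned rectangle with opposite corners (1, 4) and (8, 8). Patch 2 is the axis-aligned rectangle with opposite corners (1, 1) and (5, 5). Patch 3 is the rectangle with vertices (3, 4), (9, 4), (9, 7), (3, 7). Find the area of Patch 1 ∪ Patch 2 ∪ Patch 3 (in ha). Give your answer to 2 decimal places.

43.00

By inclusion–exclusion:
Individual areas: |Patch 1| = 28, |Patch 2| = 16, |Patch 3| = 18.
|Patch 1∩Patch 2|: x∈[1,5], y∈[4,5] → 4·1 = 4.
|Patch 1∩Patch 3|: x∈[3,8], y∈[4,7] → 5·3 = 15.
|Patch 2∩Patch 3|: x∈[3,5], y∈[4,5] → 2·1 = 2.
|Patch 1∩Patch 2∩Patch 3| = 2.
|Patch 1 ∪ Patch 2 ∪ Patch 3| = 62 − 21 + 2 = 43.00.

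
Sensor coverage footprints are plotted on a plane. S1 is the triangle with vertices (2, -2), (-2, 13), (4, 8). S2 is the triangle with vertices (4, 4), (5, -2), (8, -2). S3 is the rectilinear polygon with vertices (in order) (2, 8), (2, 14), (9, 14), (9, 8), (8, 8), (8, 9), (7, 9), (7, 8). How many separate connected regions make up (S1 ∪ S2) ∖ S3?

(S1 ∪ S2) ∖ S3 splits into 2 disjoint pieces (area 33.3333, area 9).

2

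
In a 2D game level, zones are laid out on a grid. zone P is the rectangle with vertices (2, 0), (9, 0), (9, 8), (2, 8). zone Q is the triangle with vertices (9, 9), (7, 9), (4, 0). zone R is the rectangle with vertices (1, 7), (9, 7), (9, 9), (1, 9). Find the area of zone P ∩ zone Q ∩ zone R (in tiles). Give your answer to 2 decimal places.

The intersection is the polygon with vertices (7.889,7), (6.333,7), (6.667,8), (8.444,8).
By the shoelace formula its area is 1.67.

1.67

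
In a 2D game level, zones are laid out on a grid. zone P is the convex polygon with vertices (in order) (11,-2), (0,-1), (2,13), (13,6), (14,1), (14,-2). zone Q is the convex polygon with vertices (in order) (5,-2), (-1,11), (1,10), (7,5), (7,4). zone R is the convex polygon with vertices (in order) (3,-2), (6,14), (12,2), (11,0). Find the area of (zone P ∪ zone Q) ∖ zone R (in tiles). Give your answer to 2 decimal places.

80.32

|zone P ∪ zone Q| = 146.9502.
|(zone P ∪ zone Q) ∩ zone R| = 66.634.
|(zone P ∪ zone Q) ∖ zone R| = 146.9502 − 66.634 = 80.32.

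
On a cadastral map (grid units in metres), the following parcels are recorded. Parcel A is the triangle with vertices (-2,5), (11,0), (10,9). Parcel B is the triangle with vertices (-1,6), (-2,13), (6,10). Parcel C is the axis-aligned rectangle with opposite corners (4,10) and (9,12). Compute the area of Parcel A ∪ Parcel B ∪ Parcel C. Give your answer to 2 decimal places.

91.75

By inclusion–exclusion:
Individual areas: |Parcel A| = 56, |Parcel B| = 26.5, |Parcel C| = 10.
|Parcel A∩Parcel B| = 0.
|Parcel A∩Parcel C| = 0.
|Parcel B∩Parcel C| = 0.75.
|Parcel A∩Parcel B∩Parcel C| = 0.
|Parcel A ∪ Parcel B ∪ Parcel C| = 92.5 − 0.75 + 0 = 91.75.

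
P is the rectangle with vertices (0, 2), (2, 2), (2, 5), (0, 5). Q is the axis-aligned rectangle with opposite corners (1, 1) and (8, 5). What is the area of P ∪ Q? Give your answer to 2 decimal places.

31.00

By inclusion–exclusion:
Individual areas: |P| = 6, |Q| = 28.
|P∩Q|: x∈[1,2], y∈[2,5] → 1·3 = 3.
|P ∪ Q| = 34 − 3 = 31.00.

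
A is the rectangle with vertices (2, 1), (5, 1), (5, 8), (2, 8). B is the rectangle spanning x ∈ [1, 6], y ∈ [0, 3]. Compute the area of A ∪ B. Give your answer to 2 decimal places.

30.00

By inclusion–exclusion:
Individual areas: |A| = 21, |B| = 15.
|A∩B|: x∈[2,5], y∈[1,3] → 3·2 = 6.
|A ∪ B| = 36 − 6 = 30.00.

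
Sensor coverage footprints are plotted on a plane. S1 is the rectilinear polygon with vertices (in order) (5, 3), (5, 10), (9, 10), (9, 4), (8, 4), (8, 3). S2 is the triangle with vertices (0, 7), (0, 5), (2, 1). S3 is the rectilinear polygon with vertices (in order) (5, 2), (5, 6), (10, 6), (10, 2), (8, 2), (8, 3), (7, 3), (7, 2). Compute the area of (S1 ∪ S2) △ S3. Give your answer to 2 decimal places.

|S1 ∪ S2| = 29.
|(S1 ∪ S2) ∩ S3| = 11.
|(S1 ∪ S2) △ S3| = 29 + 19 − 22 = 26.00.

26.00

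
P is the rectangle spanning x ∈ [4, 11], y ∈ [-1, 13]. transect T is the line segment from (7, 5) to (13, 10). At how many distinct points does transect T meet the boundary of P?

1

The segment meets the boundary at (11,8.333).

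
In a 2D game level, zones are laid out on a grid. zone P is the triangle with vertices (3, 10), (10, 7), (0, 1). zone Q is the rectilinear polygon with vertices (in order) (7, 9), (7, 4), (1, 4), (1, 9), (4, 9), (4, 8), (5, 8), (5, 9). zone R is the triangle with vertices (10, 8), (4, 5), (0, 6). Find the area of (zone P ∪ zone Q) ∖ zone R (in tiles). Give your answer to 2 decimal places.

|zone P ∪ zone Q| = 41.9619.
|(zone P ∪ zone Q) ∩ zone R| = 8.518.
|(zone P ∪ zone Q) ∖ zone R| = 41.9619 − 8.518 = 33.44.

33.44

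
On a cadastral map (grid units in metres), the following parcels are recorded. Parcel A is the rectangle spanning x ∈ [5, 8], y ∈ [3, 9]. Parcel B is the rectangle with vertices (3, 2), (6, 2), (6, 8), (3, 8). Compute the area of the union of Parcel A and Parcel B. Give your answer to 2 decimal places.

31.00

By inclusion–exclusion:
Individual areas: |Parcel A| = 18, |Parcel B| = 18.
|Parcel A∩Parcel B|: x∈[5,6], y∈[3,8] → 1·5 = 5.
|Parcel A ∪ Parcel B| = 36 − 5 = 31.00.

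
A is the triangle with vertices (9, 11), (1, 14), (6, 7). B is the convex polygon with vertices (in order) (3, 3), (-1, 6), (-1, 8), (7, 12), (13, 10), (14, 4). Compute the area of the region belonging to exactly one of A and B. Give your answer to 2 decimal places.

|A| = 20.5, |B| = 96.5, |A∩B| = 12.7932.
|A △ B| = |A| + |B| − 2·|A∩B| = 20.5 + 96.5 − 25.5865 = 91.41.

91.41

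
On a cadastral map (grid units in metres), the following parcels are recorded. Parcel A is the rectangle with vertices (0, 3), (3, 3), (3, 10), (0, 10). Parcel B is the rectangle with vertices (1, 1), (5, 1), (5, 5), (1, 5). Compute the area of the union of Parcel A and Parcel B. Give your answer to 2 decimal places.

By inclusion–exclusion:
Individual areas: |Parcel A| = 21, |Parcel B| = 16.
|Parcel A∩Parcel B|: x∈[1,3], y∈[3,5] → 2·2 = 4.
|Parcel A ∪ Parcel B| = 37 − 4 = 33.00.

33.00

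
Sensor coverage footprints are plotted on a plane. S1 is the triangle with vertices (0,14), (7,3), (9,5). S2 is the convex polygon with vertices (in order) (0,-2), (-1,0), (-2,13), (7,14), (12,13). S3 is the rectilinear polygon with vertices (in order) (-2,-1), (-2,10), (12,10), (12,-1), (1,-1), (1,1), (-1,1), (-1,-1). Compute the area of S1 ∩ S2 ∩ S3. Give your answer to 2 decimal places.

The intersection is the polygon with vertices (7.111,6.889), (5.671,5.089), (2.546,10), (4,10).
By the shoelace formula its area is 8.61.

8.61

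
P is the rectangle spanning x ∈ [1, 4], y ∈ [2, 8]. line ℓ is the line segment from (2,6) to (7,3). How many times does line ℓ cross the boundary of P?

The segment meets the boundary at (4,4.8).

1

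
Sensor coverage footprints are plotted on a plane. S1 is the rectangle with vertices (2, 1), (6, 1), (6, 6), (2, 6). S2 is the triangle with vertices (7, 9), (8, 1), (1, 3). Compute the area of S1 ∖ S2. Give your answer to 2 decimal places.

6.57

|S1| = 20, |S1∩S2| = 13.4286.
|S1 ∖ S2| = |S1| − |S1∩S2| = 20 − 13.4286 = 6.57.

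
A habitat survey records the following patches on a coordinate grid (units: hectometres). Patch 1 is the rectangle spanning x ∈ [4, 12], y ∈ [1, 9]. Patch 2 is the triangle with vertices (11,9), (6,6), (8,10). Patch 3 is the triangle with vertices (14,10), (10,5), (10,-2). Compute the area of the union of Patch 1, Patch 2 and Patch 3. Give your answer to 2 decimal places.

By inclusion–exclusion:
Individual areas: |Patch 1| = 64, |Patch 2| = 7, |Patch 3| = 14.
|Patch 1∩Patch 2| = 5.25.
|Patch 1∩Patch 3| = 9.
|Patch 2∩Patch 3| = 0.
|Patch 1∩Patch 2∩Patch 3| = 0.
|Patch 1 ∪ Patch 2 ∪ Patch 3| = 85 − 14.25 + 0 = 70.75.

70.75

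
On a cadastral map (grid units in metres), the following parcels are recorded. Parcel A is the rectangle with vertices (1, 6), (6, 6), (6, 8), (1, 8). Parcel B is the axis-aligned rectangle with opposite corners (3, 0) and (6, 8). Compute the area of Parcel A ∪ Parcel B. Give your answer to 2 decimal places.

28.00

By inclusion–exclusion:
Individual areas: |Parcel A| = 10, |Parcel B| = 24.
|Parcel A∩Parcel B|: x∈[3,6], y∈[6,8] → 3·2 = 6.
|Parcel A ∪ Parcel B| = 34 − 6 = 28.00.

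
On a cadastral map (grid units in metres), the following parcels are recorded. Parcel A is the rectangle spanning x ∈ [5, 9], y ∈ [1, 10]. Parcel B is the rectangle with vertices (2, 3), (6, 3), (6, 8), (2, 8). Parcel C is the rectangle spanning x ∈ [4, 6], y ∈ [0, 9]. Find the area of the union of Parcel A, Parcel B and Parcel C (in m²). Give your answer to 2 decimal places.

56.00

By inclusion–exclusion:
Individual areas: |Parcel A| = 36, |Parcel B| = 20, |Parcel C| = 18.
|Parcel A∩Parcel B|: x∈[5,6], y∈[3,8] → 1·5 = 5.
|Parcel A∩Parcel C|: x∈[5,6], y∈[1,9] → 1·8 = 8.
|Parcel B∩Parcel C|: x∈[4,6], y∈[3,8] → 2·5 = 10.
|Parcel A∩Parcel B∩Parcel C| = 5.
|Parcel A ∪ Parcel B ∪ Parcel C| = 74 − 23 + 5 = 56.00.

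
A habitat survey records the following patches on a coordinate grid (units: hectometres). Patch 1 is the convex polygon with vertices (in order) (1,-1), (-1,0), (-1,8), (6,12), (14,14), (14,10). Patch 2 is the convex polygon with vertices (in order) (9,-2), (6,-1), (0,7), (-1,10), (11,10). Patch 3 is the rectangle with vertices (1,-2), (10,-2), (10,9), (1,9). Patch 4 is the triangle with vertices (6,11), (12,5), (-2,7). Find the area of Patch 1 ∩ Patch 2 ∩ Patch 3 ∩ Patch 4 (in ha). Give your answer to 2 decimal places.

24.50

The intersection is the polygon with vertices (1,8.5), (2,9), (8,9), (10,7), (10,6.615), (8.656,5.478), (1,6.571).
By the shoelace formula its area is 24.50.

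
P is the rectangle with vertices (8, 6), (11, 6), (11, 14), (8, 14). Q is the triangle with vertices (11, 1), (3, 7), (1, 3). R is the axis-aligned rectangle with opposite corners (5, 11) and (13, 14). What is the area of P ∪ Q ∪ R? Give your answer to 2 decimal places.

61.00

By inclusion–exclusion:
Individual areas: |P| = 24, |Q| = 22, |R| = 24.
|P∩Q| = 0.
|P∩R|: x∈[8,11], y∈[11,14] → 3·3 = 9.
|Q∩R| = 0.
|P∩Q∩R| = 0.
|P ∪ Q ∪ R| = 70 − 9 + 0 = 61.00.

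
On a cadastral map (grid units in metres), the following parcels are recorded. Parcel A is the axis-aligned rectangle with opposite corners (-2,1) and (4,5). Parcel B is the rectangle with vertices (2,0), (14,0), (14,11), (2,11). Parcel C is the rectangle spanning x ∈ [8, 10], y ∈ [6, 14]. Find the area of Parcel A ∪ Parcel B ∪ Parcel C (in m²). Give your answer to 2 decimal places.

154.00

By inclusion–exclusion:
Individual areas: |Parcel A| = 24, |Parcel B| = 132, |Parcel C| = 16.
|Parcel A∩Parcel B|: x∈[2,4], y∈[1,5] → 2·4 = 8.
|Parcel A∩Parcel C| = 0 (no overlap).
|Parcel B∩Parcel C|: x∈[8,10], y∈[6,11] → 2·5 = 10.
|Parcel A∩Parcel B∩Parcel C| = 0.
|Parcel A ∪ Parcel B ∪ Parcel C| = 172 − 18 + 0 = 154.00.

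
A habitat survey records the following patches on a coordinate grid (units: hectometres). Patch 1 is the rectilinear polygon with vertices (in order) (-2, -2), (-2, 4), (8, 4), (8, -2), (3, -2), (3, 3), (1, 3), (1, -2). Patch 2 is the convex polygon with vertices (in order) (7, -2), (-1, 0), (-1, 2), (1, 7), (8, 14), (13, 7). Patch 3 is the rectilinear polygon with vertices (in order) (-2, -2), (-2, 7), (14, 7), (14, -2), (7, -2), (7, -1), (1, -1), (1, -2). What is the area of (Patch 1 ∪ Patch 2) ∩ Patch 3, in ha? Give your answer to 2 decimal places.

|Patch 1 ∪ Patch 2| = 141.05.
|(Patch 1 ∪ Patch 2) ∩ Patch 3| = 95.05.

95.05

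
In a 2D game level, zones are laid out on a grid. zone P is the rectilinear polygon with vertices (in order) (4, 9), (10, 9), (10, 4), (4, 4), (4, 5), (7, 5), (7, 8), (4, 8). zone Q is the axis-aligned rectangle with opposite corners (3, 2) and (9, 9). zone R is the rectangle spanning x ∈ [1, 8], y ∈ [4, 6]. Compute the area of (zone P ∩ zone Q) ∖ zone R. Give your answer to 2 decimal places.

|zone P ∩ zone Q| = 16.
|(zone P ∩ zone Q) ∩ zone R| = 5.
|(zone P ∩ zone Q) ∖ zone R| = 16 − 5 = 11.00.

11.00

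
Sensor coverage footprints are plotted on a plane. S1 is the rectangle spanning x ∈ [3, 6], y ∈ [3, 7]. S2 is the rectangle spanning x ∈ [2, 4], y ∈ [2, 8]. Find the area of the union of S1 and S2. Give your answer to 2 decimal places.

By inclusion–exclusion:
Individual areas: |S1| = 12, |S2| = 12.
|S1∩S2|: x∈[3,4], y∈[3,7] → 1·4 = 4.
|S1 ∪ S2| = 24 − 4 = 20.00.

20.00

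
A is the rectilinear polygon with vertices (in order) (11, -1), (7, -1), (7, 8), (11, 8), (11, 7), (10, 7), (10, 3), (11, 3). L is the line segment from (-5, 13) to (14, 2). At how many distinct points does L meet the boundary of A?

2

The segment meets the boundary at (10,4.316), (7,6.053).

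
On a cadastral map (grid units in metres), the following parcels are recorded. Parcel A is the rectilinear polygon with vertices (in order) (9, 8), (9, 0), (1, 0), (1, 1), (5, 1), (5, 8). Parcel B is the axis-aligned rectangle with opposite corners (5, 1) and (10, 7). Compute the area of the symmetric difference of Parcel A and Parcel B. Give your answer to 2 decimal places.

|Parcel A| = 36, |Parcel B| = 30, |Parcel A∩Parcel B| = 24.
|Parcel A △ Parcel B| = |Parcel A| + |Parcel B| − 2·|Parcel A∩Parcel B| = 36 + 30 − 48 = 18.00.

18.00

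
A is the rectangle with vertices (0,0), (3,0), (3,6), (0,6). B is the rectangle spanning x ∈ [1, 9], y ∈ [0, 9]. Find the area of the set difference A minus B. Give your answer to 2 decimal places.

6.00

|A∩B|: x∈[1,3], y∈[0,6] → 2·6 = 12.
|A| = 18.
|A ∖ B| = |A| − |A∩B| = 18 − 12 = 6.00.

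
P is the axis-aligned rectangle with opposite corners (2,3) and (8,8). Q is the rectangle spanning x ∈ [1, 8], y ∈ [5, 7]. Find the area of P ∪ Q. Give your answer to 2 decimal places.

By inclusion–exclusion:
Individual areas: |P| = 30, |Q| = 14.
|P∩Q|: x∈[2,8], y∈[5,7] → 6·2 = 12.
|P ∪ Q| = 44 − 12 = 32.00.

32.00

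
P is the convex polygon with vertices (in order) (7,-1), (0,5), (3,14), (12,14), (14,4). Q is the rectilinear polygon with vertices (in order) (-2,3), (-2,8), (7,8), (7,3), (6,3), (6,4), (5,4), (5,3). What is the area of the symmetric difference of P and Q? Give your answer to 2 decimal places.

|P| = 148, |Q| = 44, |P∩Q| = 30.1667.
|P △ Q| = |P| + |Q| − 2·|P∩Q| = 148 + 44 − 60.3333 = 131.67.

131.67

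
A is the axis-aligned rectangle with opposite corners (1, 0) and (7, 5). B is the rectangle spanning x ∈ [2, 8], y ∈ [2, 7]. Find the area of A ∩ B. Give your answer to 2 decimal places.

15.00

|A∩B|: x∈[2,7], y∈[2,5] → 5·3 = 15.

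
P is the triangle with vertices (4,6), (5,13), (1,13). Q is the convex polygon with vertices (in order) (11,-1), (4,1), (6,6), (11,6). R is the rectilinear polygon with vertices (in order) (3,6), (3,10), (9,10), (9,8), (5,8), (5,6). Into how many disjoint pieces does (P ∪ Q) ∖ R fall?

2

(P ∪ Q) ∖ R splits into 2 disjoint pieces (area 10.0238, area 37).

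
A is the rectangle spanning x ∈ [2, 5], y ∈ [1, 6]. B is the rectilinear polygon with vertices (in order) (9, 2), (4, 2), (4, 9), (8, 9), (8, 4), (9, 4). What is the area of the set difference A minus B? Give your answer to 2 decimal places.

11.00

|A| = 15, |A∩B| = 4.
|A ∖ B| = |A| − |A∩B| = 15 − 4 = 11.00.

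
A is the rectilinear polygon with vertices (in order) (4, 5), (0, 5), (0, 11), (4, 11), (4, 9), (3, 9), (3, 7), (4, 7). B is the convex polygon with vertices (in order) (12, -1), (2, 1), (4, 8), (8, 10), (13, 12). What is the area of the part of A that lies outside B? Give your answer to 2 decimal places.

|A| = 22, |A∩B| = 1.1429.
|A ∖ B| = |A| − |A∩B| = 22 − 1.1429 = 20.86.

20.86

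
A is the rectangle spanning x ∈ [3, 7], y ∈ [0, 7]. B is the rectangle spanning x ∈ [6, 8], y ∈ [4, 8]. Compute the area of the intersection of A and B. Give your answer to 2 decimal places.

3.00

|A∩B|: x∈[6,7], y∈[4,7] → 1·3 = 3.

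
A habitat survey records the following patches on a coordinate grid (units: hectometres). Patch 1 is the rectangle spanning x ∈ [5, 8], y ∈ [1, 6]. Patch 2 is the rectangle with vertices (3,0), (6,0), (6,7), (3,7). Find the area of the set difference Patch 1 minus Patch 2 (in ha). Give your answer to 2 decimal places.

10.00

|Patch 1∩Patch 2|: x∈[5,6], y∈[1,6] → 1·5 = 5.
|Patch 1| = 15.
|Patch 1 ∖ Patch 2| = |Patch 1| − |Patch 1∩Patch 2| = 15 − 5 = 10.00.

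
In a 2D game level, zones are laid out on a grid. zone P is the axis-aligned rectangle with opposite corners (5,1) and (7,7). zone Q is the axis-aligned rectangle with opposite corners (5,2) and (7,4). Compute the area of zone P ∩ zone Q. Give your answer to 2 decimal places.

4.00

|zone P∩zone Q|: x∈[5,7], y∈[2,4] → 2·2 = 4.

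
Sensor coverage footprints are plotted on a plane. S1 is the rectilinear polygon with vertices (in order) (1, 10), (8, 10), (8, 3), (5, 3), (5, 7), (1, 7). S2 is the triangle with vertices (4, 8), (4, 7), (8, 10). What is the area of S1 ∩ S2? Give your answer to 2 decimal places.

The intersection is the polygon with vertices (4,8), (8,10), (4,7).
By the shoelace formula its area is 2.00.

2.00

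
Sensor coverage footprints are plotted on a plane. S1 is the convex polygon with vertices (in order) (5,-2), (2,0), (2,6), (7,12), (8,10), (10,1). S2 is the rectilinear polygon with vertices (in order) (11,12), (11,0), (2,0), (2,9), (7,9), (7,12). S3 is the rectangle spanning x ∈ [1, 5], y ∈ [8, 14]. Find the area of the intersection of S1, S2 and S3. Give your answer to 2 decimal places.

The intersection is the polygon with vertices (4.5,9), (5,9), (5,8), (3.667,8).
By the shoelace formula its area is 0.92.

0.92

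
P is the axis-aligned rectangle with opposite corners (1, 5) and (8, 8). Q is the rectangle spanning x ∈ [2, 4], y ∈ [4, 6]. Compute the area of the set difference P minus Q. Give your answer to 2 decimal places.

|P∩Q|: x∈[2,4], y∈[5,6] → 2·1 = 2.
|P| = 21.
|P ∖ Q| = |P| − |P∩Q| = 21 − 2 = 19.00.

19.00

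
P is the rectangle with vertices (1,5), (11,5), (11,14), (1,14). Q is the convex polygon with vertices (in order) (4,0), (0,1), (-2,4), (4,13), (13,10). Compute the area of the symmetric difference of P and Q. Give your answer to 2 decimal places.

|P| = 90, |Q| = 102.5, |P∩Q| = 61.6111.
|P △ Q| = |P| + |Q| − 2·|P∩Q| = 90 + 102.5 − 123.2222 = 69.28.

69.28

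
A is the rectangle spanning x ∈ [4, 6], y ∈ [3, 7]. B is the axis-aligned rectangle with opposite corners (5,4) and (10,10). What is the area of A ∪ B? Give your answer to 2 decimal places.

35.00

By inclusion–exclusion:
Individual areas: |A| = 8, |B| = 30.
|A∩B|: x∈[5,6], y∈[4,7] → 1·3 = 3.
|A ∪ B| = 38 − 3 = 35.00.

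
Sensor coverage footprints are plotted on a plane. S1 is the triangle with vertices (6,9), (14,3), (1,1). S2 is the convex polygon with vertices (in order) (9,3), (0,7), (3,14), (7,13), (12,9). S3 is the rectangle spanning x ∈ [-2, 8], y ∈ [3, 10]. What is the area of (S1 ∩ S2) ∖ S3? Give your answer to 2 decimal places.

|S1 ∩ S2| = 20.5079.
|(S1 ∩ S2) ∩ S3| = 14.0483.
|(S1 ∩ S2) ∖ S3| = 20.5079 − 14.0483 = 6.46.

6.46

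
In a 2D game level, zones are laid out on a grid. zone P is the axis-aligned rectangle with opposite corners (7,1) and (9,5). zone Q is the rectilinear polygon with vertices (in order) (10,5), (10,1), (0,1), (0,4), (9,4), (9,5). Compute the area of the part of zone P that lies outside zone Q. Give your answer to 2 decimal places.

2.00

|zone P| = 8, |zone P∩zone Q| = 6.
|zone P ∖ zone Q| = |zone P| − |zone P∩zone Q| = 8 − 6 = 2.00.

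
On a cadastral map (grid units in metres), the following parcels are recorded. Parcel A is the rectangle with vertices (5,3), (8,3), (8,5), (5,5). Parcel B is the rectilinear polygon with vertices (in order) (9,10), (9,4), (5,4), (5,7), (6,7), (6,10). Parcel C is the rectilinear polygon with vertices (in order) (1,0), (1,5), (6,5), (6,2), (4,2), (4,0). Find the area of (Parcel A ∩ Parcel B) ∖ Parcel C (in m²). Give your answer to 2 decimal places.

|Parcel A ∩ Parcel B| = 3.
|(Parcel A ∩ Parcel B) ∩ Parcel C| = 1.
|(Parcel A ∩ Parcel B) ∖ Parcel C| = 3 − 1 = 2.00.

2.00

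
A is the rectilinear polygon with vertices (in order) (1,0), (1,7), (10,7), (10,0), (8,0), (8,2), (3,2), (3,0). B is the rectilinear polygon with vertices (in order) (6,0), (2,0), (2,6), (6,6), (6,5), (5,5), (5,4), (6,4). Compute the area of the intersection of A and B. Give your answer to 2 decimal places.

17.00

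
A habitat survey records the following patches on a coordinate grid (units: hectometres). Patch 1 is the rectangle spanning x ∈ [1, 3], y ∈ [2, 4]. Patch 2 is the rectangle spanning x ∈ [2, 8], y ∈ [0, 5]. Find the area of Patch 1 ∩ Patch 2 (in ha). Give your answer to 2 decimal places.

2.00

|Patch 1∩Patch 2|: x∈[2,3], y∈[2,4] → 1·2 = 2.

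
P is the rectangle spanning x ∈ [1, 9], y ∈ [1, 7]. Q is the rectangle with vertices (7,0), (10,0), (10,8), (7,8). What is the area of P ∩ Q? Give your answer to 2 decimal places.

12.00

|P∩Q|: x∈[7,9], y∈[1,7] → 2·6 = 12.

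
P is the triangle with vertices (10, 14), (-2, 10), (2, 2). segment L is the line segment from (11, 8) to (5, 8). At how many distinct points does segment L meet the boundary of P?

The segment meets the boundary at (6,8).

1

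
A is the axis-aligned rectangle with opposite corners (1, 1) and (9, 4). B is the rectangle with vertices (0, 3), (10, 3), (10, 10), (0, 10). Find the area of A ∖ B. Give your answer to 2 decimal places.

16.00

|A∩B|: x∈[1,9], y∈[3,4] → 8·1 = 8.
|A| = 24.
|A ∖ B| = |A| − |A∩B| = 24 − 8 = 16.00.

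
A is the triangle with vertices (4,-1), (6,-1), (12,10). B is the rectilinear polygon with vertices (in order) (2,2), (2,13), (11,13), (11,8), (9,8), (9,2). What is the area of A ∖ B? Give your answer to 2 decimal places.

|A| = 11, |A∩B| = 3.8902.
|A ∖ B| = |A| − |A∩B| = 11 − 3.8902 = 7.11.

7.11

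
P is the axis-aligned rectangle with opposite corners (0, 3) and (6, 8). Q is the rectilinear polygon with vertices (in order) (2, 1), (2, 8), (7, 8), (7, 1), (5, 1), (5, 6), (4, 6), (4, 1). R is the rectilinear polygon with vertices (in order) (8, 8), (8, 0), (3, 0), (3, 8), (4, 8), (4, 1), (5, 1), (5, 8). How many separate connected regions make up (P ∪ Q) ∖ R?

2

(P ∪ Q) ∖ R splits into 2 disjoint pieces (area 5, area 17).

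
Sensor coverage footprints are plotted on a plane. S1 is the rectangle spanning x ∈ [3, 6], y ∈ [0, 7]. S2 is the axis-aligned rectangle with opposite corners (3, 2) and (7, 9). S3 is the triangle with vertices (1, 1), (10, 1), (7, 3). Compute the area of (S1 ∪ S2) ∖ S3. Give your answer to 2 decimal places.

29.67

|S1 ∪ S2| = 34.
|(S1 ∪ S2) ∩ S3| = 4.3333.
|(S1 ∪ S2) ∖ S3| = 34 − 4.3333 = 29.67.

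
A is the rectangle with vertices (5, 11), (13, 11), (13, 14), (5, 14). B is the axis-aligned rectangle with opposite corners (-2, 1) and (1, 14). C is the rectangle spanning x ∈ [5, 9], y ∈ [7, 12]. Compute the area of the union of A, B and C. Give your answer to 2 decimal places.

79.00

By inclusion–exclusion:
Individual areas: |A| = 24, |B| = 39, |C| = 20.
|A∩B| = 0 (no overlap).
|A∩C|: x∈[5,9], y∈[11,12] → 4·1 = 4.
|B∩C| = 0 (no overlap).
|A∩B∩C| = 0.
|A ∪ B ∪ C| = 83 − 4 + 0 = 79.00.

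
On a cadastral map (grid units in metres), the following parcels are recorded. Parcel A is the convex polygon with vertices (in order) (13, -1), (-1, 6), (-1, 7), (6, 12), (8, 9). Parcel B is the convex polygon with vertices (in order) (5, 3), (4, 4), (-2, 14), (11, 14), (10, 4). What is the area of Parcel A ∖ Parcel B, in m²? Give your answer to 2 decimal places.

|Parcel A| = 72.5, |Parcel A∩Parcel B| = 45.6817.
|Parcel A ∖ Parcel B| = |Parcel A| − |Parcel A∩Parcel B| = 72.5 − 45.6817 = 26.82.

26.82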